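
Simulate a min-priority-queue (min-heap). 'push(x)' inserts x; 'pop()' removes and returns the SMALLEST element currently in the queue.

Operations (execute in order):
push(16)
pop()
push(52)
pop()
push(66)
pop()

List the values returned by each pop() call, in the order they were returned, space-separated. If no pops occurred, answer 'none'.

Answer: 16 52 66

Derivation:
push(16): heap contents = [16]
pop() → 16: heap contents = []
push(52): heap contents = [52]
pop() → 52: heap contents = []
push(66): heap contents = [66]
pop() → 66: heap contents = []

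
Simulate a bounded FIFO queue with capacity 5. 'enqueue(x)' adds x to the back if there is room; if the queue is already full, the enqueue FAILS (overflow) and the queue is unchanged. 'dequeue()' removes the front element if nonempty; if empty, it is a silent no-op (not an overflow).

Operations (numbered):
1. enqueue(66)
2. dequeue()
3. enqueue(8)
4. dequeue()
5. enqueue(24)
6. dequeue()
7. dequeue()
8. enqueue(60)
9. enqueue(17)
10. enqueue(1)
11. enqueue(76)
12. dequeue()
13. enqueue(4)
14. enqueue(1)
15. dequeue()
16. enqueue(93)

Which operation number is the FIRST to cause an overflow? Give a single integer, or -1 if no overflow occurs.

Answer: -1

Derivation:
1. enqueue(66): size=1
2. dequeue(): size=0
3. enqueue(8): size=1
4. dequeue(): size=0
5. enqueue(24): size=1
6. dequeue(): size=0
7. dequeue(): empty, no-op, size=0
8. enqueue(60): size=1
9. enqueue(17): size=2
10. enqueue(1): size=3
11. enqueue(76): size=4
12. dequeue(): size=3
13. enqueue(4): size=4
14. enqueue(1): size=5
15. dequeue(): size=4
16. enqueue(93): size=5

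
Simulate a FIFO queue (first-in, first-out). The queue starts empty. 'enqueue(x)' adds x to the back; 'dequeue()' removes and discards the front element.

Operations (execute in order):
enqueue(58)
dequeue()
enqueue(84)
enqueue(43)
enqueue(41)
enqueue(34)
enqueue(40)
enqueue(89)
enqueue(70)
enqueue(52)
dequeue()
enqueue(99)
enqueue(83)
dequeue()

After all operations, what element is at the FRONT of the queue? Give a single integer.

enqueue(58): queue = [58]
dequeue(): queue = []
enqueue(84): queue = [84]
enqueue(43): queue = [84, 43]
enqueue(41): queue = [84, 43, 41]
enqueue(34): queue = [84, 43, 41, 34]
enqueue(40): queue = [84, 43, 41, 34, 40]
enqueue(89): queue = [84, 43, 41, 34, 40, 89]
enqueue(70): queue = [84, 43, 41, 34, 40, 89, 70]
enqueue(52): queue = [84, 43, 41, 34, 40, 89, 70, 52]
dequeue(): queue = [43, 41, 34, 40, 89, 70, 52]
enqueue(99): queue = [43, 41, 34, 40, 89, 70, 52, 99]
enqueue(83): queue = [43, 41, 34, 40, 89, 70, 52, 99, 83]
dequeue(): queue = [41, 34, 40, 89, 70, 52, 99, 83]

Answer: 41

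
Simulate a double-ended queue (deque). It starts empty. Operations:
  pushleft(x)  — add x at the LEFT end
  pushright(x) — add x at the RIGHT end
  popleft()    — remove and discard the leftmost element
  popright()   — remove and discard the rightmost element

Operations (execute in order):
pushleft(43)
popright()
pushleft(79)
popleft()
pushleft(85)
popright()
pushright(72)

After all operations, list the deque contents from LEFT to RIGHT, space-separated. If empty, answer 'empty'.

Answer: 72

Derivation:
pushleft(43): [43]
popright(): []
pushleft(79): [79]
popleft(): []
pushleft(85): [85]
popright(): []
pushright(72): [72]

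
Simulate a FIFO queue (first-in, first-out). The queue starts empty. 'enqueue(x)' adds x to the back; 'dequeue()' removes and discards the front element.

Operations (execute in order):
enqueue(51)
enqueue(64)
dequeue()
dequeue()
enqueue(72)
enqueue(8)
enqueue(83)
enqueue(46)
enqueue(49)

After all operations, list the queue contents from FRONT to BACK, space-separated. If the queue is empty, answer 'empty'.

enqueue(51): [51]
enqueue(64): [51, 64]
dequeue(): [64]
dequeue(): []
enqueue(72): [72]
enqueue(8): [72, 8]
enqueue(83): [72, 8, 83]
enqueue(46): [72, 8, 83, 46]
enqueue(49): [72, 8, 83, 46, 49]

Answer: 72 8 83 46 49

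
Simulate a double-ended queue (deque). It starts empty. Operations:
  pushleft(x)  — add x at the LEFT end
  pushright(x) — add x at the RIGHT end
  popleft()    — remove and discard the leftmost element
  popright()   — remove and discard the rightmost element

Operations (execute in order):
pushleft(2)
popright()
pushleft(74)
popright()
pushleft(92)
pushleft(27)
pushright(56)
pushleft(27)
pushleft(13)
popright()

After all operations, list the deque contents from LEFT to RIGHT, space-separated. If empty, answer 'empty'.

Answer: 13 27 27 92

Derivation:
pushleft(2): [2]
popright(): []
pushleft(74): [74]
popright(): []
pushleft(92): [92]
pushleft(27): [27, 92]
pushright(56): [27, 92, 56]
pushleft(27): [27, 27, 92, 56]
pushleft(13): [13, 27, 27, 92, 56]
popright(): [13, 27, 27, 92]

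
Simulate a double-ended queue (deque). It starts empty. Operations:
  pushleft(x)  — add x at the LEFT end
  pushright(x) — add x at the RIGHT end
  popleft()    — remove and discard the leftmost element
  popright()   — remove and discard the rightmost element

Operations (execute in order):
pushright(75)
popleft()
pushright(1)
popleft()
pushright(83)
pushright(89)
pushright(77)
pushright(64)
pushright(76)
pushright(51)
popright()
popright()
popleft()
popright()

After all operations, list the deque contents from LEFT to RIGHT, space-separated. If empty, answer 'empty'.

Answer: 89 77

Derivation:
pushright(75): [75]
popleft(): []
pushright(1): [1]
popleft(): []
pushright(83): [83]
pushright(89): [83, 89]
pushright(77): [83, 89, 77]
pushright(64): [83, 89, 77, 64]
pushright(76): [83, 89, 77, 64, 76]
pushright(51): [83, 89, 77, 64, 76, 51]
popright(): [83, 89, 77, 64, 76]
popright(): [83, 89, 77, 64]
popleft(): [89, 77, 64]
popright(): [89, 77]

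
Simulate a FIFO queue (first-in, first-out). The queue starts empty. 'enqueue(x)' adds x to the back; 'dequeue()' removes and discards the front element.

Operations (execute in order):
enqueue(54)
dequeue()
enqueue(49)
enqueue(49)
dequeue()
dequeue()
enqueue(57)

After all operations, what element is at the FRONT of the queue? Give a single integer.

enqueue(54): queue = [54]
dequeue(): queue = []
enqueue(49): queue = [49]
enqueue(49): queue = [49, 49]
dequeue(): queue = [49]
dequeue(): queue = []
enqueue(57): queue = [57]

Answer: 57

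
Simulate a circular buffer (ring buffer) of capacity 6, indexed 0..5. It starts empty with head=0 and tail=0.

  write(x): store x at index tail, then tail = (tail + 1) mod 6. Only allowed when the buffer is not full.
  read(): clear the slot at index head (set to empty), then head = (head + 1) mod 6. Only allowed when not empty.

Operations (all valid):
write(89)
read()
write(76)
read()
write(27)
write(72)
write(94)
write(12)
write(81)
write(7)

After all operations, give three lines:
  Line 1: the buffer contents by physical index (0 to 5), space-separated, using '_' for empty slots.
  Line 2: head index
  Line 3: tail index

Answer: 81 7 27 72 94 12
2
2

Derivation:
write(89): buf=[89 _ _ _ _ _], head=0, tail=1, size=1
read(): buf=[_ _ _ _ _ _], head=1, tail=1, size=0
write(76): buf=[_ 76 _ _ _ _], head=1, tail=2, size=1
read(): buf=[_ _ _ _ _ _], head=2, tail=2, size=0
write(27): buf=[_ _ 27 _ _ _], head=2, tail=3, size=1
write(72): buf=[_ _ 27 72 _ _], head=2, tail=4, size=2
write(94): buf=[_ _ 27 72 94 _], head=2, tail=5, size=3
write(12): buf=[_ _ 27 72 94 12], head=2, tail=0, size=4
write(81): buf=[81 _ 27 72 94 12], head=2, tail=1, size=5
write(7): buf=[81 7 27 72 94 12], head=2, tail=2, size=6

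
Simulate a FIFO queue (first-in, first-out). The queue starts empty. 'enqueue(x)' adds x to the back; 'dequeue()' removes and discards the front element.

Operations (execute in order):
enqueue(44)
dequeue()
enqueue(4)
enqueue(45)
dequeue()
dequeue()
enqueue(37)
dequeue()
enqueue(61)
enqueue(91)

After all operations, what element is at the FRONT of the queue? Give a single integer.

Answer: 61

Derivation:
enqueue(44): queue = [44]
dequeue(): queue = []
enqueue(4): queue = [4]
enqueue(45): queue = [4, 45]
dequeue(): queue = [45]
dequeue(): queue = []
enqueue(37): queue = [37]
dequeue(): queue = []
enqueue(61): queue = [61]
enqueue(91): queue = [61, 91]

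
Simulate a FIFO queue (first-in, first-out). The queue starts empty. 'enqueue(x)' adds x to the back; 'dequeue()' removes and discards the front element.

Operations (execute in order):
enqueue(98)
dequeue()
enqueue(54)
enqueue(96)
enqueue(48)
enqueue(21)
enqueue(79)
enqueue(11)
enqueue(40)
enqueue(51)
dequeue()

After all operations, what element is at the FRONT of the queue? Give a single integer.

enqueue(98): queue = [98]
dequeue(): queue = []
enqueue(54): queue = [54]
enqueue(96): queue = [54, 96]
enqueue(48): queue = [54, 96, 48]
enqueue(21): queue = [54, 96, 48, 21]
enqueue(79): queue = [54, 96, 48, 21, 79]
enqueue(11): queue = [54, 96, 48, 21, 79, 11]
enqueue(40): queue = [54, 96, 48, 21, 79, 11, 40]
enqueue(51): queue = [54, 96, 48, 21, 79, 11, 40, 51]
dequeue(): queue = [96, 48, 21, 79, 11, 40, 51]

Answer: 96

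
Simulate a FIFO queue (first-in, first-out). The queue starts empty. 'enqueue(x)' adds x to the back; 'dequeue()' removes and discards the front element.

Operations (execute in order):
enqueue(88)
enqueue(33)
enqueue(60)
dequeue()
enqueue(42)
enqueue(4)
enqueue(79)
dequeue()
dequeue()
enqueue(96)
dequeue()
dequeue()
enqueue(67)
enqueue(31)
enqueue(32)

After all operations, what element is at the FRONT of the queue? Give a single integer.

enqueue(88): queue = [88]
enqueue(33): queue = [88, 33]
enqueue(60): queue = [88, 33, 60]
dequeue(): queue = [33, 60]
enqueue(42): queue = [33, 60, 42]
enqueue(4): queue = [33, 60, 42, 4]
enqueue(79): queue = [33, 60, 42, 4, 79]
dequeue(): queue = [60, 42, 4, 79]
dequeue(): queue = [42, 4, 79]
enqueue(96): queue = [42, 4, 79, 96]
dequeue(): queue = [4, 79, 96]
dequeue(): queue = [79, 96]
enqueue(67): queue = [79, 96, 67]
enqueue(31): queue = [79, 96, 67, 31]
enqueue(32): queue = [79, 96, 67, 31, 32]

Answer: 79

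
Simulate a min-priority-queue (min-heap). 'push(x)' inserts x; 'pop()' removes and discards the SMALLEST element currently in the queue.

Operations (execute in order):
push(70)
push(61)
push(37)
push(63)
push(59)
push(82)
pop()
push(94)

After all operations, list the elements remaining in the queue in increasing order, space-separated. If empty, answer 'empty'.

push(70): heap contents = [70]
push(61): heap contents = [61, 70]
push(37): heap contents = [37, 61, 70]
push(63): heap contents = [37, 61, 63, 70]
push(59): heap contents = [37, 59, 61, 63, 70]
push(82): heap contents = [37, 59, 61, 63, 70, 82]
pop() → 37: heap contents = [59, 61, 63, 70, 82]
push(94): heap contents = [59, 61, 63, 70, 82, 94]

Answer: 59 61 63 70 82 94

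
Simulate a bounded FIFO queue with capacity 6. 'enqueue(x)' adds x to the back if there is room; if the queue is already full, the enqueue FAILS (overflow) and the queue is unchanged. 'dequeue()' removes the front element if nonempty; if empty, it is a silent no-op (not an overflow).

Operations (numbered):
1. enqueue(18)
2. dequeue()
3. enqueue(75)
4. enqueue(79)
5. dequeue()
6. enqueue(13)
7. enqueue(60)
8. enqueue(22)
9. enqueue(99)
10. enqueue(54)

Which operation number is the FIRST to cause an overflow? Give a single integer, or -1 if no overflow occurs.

Answer: -1

Derivation:
1. enqueue(18): size=1
2. dequeue(): size=0
3. enqueue(75): size=1
4. enqueue(79): size=2
5. dequeue(): size=1
6. enqueue(13): size=2
7. enqueue(60): size=3
8. enqueue(22): size=4
9. enqueue(99): size=5
10. enqueue(54): size=6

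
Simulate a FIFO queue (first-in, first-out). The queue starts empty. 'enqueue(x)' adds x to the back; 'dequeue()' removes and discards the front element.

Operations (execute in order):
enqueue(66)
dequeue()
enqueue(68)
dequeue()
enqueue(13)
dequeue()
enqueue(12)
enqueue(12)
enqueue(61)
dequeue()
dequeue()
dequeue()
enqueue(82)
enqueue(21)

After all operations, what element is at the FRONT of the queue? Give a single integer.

Answer: 82

Derivation:
enqueue(66): queue = [66]
dequeue(): queue = []
enqueue(68): queue = [68]
dequeue(): queue = []
enqueue(13): queue = [13]
dequeue(): queue = []
enqueue(12): queue = [12]
enqueue(12): queue = [12, 12]
enqueue(61): queue = [12, 12, 61]
dequeue(): queue = [12, 61]
dequeue(): queue = [61]
dequeue(): queue = []
enqueue(82): queue = [82]
enqueue(21): queue = [82, 21]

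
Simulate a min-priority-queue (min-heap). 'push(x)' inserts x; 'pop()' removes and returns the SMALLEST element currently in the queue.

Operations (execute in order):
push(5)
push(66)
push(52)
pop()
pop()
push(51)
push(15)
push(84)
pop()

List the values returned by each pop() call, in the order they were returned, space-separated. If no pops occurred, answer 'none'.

push(5): heap contents = [5]
push(66): heap contents = [5, 66]
push(52): heap contents = [5, 52, 66]
pop() → 5: heap contents = [52, 66]
pop() → 52: heap contents = [66]
push(51): heap contents = [51, 66]
push(15): heap contents = [15, 51, 66]
push(84): heap contents = [15, 51, 66, 84]
pop() → 15: heap contents = [51, 66, 84]

Answer: 5 52 15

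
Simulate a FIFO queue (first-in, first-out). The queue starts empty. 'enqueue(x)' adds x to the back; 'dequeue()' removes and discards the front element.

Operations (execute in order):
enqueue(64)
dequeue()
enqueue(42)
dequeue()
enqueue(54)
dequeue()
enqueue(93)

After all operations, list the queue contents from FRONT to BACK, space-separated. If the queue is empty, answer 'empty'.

Answer: 93

Derivation:
enqueue(64): [64]
dequeue(): []
enqueue(42): [42]
dequeue(): []
enqueue(54): [54]
dequeue(): []
enqueue(93): [93]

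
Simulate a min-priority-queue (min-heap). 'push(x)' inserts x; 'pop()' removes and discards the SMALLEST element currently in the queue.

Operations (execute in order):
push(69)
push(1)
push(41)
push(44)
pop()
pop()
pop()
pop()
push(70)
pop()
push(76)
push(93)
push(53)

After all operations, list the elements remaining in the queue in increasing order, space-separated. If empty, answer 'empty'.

Answer: 53 76 93

Derivation:
push(69): heap contents = [69]
push(1): heap contents = [1, 69]
push(41): heap contents = [1, 41, 69]
push(44): heap contents = [1, 41, 44, 69]
pop() → 1: heap contents = [41, 44, 69]
pop() → 41: heap contents = [44, 69]
pop() → 44: heap contents = [69]
pop() → 69: heap contents = []
push(70): heap contents = [70]
pop() → 70: heap contents = []
push(76): heap contents = [76]
push(93): heap contents = [76, 93]
push(53): heap contents = [53, 76, 93]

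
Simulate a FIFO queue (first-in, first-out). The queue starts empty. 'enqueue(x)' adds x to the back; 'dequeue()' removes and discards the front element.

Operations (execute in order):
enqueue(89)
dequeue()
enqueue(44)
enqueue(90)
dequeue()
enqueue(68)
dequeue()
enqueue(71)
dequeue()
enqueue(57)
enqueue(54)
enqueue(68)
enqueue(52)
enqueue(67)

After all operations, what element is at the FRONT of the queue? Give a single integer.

Answer: 71

Derivation:
enqueue(89): queue = [89]
dequeue(): queue = []
enqueue(44): queue = [44]
enqueue(90): queue = [44, 90]
dequeue(): queue = [90]
enqueue(68): queue = [90, 68]
dequeue(): queue = [68]
enqueue(71): queue = [68, 71]
dequeue(): queue = [71]
enqueue(57): queue = [71, 57]
enqueue(54): queue = [71, 57, 54]
enqueue(68): queue = [71, 57, 54, 68]
enqueue(52): queue = [71, 57, 54, 68, 52]
enqueue(67): queue = [71, 57, 54, 68, 52, 67]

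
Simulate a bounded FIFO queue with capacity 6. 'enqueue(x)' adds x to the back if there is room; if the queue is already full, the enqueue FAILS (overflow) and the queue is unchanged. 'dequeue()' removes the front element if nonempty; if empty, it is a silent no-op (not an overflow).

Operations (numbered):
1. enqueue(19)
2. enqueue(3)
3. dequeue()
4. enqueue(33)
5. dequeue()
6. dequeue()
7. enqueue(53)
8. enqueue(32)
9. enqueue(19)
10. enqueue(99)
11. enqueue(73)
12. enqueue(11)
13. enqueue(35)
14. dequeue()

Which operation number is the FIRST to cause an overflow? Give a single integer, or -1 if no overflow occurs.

Answer: 13

Derivation:
1. enqueue(19): size=1
2. enqueue(3): size=2
3. dequeue(): size=1
4. enqueue(33): size=2
5. dequeue(): size=1
6. dequeue(): size=0
7. enqueue(53): size=1
8. enqueue(32): size=2
9. enqueue(19): size=3
10. enqueue(99): size=4
11. enqueue(73): size=5
12. enqueue(11): size=6
13. enqueue(35): size=6=cap → OVERFLOW (fail)
14. dequeue(): size=5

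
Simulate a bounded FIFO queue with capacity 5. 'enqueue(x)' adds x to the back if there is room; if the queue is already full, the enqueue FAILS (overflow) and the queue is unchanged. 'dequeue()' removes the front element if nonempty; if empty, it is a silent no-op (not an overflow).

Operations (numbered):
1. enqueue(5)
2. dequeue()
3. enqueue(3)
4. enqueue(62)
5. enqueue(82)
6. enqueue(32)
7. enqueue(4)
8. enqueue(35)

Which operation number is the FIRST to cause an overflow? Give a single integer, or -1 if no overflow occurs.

1. enqueue(5): size=1
2. dequeue(): size=0
3. enqueue(3): size=1
4. enqueue(62): size=2
5. enqueue(82): size=3
6. enqueue(32): size=4
7. enqueue(4): size=5
8. enqueue(35): size=5=cap → OVERFLOW (fail)

Answer: 8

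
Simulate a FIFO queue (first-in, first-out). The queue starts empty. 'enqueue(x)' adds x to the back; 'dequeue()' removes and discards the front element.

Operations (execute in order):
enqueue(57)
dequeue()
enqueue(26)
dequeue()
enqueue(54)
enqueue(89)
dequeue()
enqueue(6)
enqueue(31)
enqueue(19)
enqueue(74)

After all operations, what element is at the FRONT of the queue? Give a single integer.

Answer: 89

Derivation:
enqueue(57): queue = [57]
dequeue(): queue = []
enqueue(26): queue = [26]
dequeue(): queue = []
enqueue(54): queue = [54]
enqueue(89): queue = [54, 89]
dequeue(): queue = [89]
enqueue(6): queue = [89, 6]
enqueue(31): queue = [89, 6, 31]
enqueue(19): queue = [89, 6, 31, 19]
enqueue(74): queue = [89, 6, 31, 19, 74]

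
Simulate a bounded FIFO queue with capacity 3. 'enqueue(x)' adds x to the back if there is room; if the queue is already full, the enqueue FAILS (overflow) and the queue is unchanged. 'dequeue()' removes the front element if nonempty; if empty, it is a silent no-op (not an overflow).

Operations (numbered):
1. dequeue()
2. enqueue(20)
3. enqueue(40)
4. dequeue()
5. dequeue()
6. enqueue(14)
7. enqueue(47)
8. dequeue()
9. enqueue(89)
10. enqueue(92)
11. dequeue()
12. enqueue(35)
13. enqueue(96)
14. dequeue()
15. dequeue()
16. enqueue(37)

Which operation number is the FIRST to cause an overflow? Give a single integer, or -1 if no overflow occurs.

Answer: 13

Derivation:
1. dequeue(): empty, no-op, size=0
2. enqueue(20): size=1
3. enqueue(40): size=2
4. dequeue(): size=1
5. dequeue(): size=0
6. enqueue(14): size=1
7. enqueue(47): size=2
8. dequeue(): size=1
9. enqueue(89): size=2
10. enqueue(92): size=3
11. dequeue(): size=2
12. enqueue(35): size=3
13. enqueue(96): size=3=cap → OVERFLOW (fail)
14. dequeue(): size=2
15. dequeue(): size=1
16. enqueue(37): size=2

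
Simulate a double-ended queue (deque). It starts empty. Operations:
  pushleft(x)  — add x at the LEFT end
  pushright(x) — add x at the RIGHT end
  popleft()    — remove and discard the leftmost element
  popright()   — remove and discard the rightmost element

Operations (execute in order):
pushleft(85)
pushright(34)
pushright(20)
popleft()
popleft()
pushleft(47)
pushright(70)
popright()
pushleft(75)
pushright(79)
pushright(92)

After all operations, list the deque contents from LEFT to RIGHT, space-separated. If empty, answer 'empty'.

pushleft(85): [85]
pushright(34): [85, 34]
pushright(20): [85, 34, 20]
popleft(): [34, 20]
popleft(): [20]
pushleft(47): [47, 20]
pushright(70): [47, 20, 70]
popright(): [47, 20]
pushleft(75): [75, 47, 20]
pushright(79): [75, 47, 20, 79]
pushright(92): [75, 47, 20, 79, 92]

Answer: 75 47 20 79 92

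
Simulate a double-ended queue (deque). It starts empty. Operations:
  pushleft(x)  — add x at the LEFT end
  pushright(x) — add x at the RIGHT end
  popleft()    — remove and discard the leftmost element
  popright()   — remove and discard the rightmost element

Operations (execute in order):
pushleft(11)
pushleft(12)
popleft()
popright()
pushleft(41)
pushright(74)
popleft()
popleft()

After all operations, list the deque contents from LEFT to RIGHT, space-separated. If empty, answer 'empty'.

pushleft(11): [11]
pushleft(12): [12, 11]
popleft(): [11]
popright(): []
pushleft(41): [41]
pushright(74): [41, 74]
popleft(): [74]
popleft(): []

Answer: empty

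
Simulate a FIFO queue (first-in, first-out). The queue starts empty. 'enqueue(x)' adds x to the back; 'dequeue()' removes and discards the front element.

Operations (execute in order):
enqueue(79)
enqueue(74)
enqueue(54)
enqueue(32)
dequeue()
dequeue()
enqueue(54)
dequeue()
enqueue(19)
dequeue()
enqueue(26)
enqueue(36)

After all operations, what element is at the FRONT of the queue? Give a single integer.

Answer: 54

Derivation:
enqueue(79): queue = [79]
enqueue(74): queue = [79, 74]
enqueue(54): queue = [79, 74, 54]
enqueue(32): queue = [79, 74, 54, 32]
dequeue(): queue = [74, 54, 32]
dequeue(): queue = [54, 32]
enqueue(54): queue = [54, 32, 54]
dequeue(): queue = [32, 54]
enqueue(19): queue = [32, 54, 19]
dequeue(): queue = [54, 19]
enqueue(26): queue = [54, 19, 26]
enqueue(36): queue = [54, 19, 26, 36]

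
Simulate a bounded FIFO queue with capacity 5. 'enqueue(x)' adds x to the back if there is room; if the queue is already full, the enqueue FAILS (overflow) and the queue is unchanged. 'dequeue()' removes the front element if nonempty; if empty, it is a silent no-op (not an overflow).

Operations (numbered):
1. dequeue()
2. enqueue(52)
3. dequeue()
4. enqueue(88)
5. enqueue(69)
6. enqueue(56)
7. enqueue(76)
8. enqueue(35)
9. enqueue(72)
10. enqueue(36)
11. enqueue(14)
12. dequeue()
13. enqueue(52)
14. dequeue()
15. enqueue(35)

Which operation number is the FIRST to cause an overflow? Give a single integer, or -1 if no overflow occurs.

Answer: 9

Derivation:
1. dequeue(): empty, no-op, size=0
2. enqueue(52): size=1
3. dequeue(): size=0
4. enqueue(88): size=1
5. enqueue(69): size=2
6. enqueue(56): size=3
7. enqueue(76): size=4
8. enqueue(35): size=5
9. enqueue(72): size=5=cap → OVERFLOW (fail)
10. enqueue(36): size=5=cap → OVERFLOW (fail)
11. enqueue(14): size=5=cap → OVERFLOW (fail)
12. dequeue(): size=4
13. enqueue(52): size=5
14. dequeue(): size=4
15. enqueue(35): size=5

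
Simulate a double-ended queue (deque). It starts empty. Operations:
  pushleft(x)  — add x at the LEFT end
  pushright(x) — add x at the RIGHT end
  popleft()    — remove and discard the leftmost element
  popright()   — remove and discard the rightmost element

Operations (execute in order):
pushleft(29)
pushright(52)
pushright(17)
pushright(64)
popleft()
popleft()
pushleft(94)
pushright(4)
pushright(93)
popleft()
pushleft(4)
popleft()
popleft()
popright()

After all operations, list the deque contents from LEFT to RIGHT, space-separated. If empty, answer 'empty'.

Answer: 64 4

Derivation:
pushleft(29): [29]
pushright(52): [29, 52]
pushright(17): [29, 52, 17]
pushright(64): [29, 52, 17, 64]
popleft(): [52, 17, 64]
popleft(): [17, 64]
pushleft(94): [94, 17, 64]
pushright(4): [94, 17, 64, 4]
pushright(93): [94, 17, 64, 4, 93]
popleft(): [17, 64, 4, 93]
pushleft(4): [4, 17, 64, 4, 93]
popleft(): [17, 64, 4, 93]
popleft(): [64, 4, 93]
popright(): [64, 4]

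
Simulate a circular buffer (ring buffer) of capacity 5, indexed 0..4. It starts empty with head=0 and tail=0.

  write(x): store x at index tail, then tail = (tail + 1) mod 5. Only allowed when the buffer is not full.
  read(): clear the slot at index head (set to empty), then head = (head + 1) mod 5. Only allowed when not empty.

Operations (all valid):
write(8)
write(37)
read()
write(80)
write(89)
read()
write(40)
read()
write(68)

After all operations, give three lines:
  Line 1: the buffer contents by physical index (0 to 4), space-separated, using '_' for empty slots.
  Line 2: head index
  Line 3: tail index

write(8): buf=[8 _ _ _ _], head=0, tail=1, size=1
write(37): buf=[8 37 _ _ _], head=0, tail=2, size=2
read(): buf=[_ 37 _ _ _], head=1, tail=2, size=1
write(80): buf=[_ 37 80 _ _], head=1, tail=3, size=2
write(89): buf=[_ 37 80 89 _], head=1, tail=4, size=3
read(): buf=[_ _ 80 89 _], head=2, tail=4, size=2
write(40): buf=[_ _ 80 89 40], head=2, tail=0, size=3
read(): buf=[_ _ _ 89 40], head=3, tail=0, size=2
write(68): buf=[68 _ _ 89 40], head=3, tail=1, size=3

Answer: 68 _ _ 89 40
3
1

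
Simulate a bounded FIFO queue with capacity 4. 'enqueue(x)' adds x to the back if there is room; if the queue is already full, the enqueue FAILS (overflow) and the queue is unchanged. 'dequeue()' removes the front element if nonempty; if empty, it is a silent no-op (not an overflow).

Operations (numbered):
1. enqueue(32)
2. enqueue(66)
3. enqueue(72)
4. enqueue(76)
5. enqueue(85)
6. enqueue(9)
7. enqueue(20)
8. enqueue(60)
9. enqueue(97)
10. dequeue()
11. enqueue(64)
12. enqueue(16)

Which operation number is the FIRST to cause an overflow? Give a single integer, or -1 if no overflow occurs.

1. enqueue(32): size=1
2. enqueue(66): size=2
3. enqueue(72): size=3
4. enqueue(76): size=4
5. enqueue(85): size=4=cap → OVERFLOW (fail)
6. enqueue(9): size=4=cap → OVERFLOW (fail)
7. enqueue(20): size=4=cap → OVERFLOW (fail)
8. enqueue(60): size=4=cap → OVERFLOW (fail)
9. enqueue(97): size=4=cap → OVERFLOW (fail)
10. dequeue(): size=3
11. enqueue(64): size=4
12. enqueue(16): size=4=cap → OVERFLOW (fail)

Answer: 5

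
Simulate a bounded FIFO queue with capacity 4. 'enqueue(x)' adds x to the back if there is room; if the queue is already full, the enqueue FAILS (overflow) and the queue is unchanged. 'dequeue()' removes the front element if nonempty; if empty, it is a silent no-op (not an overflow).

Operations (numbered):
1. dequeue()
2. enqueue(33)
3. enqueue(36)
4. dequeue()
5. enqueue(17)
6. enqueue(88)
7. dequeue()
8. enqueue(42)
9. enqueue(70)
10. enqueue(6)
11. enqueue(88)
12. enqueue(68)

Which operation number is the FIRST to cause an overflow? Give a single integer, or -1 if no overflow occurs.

1. dequeue(): empty, no-op, size=0
2. enqueue(33): size=1
3. enqueue(36): size=2
4. dequeue(): size=1
5. enqueue(17): size=2
6. enqueue(88): size=3
7. dequeue(): size=2
8. enqueue(42): size=3
9. enqueue(70): size=4
10. enqueue(6): size=4=cap → OVERFLOW (fail)
11. enqueue(88): size=4=cap → OVERFLOW (fail)
12. enqueue(68): size=4=cap → OVERFLOW (fail)

Answer: 10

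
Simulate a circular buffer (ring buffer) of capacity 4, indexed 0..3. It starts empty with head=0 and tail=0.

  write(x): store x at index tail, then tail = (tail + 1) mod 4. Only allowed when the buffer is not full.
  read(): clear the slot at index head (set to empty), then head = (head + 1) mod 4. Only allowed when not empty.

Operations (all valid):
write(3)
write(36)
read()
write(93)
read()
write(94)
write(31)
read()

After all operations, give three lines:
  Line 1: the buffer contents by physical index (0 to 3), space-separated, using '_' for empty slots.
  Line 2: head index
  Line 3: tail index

Answer: 31 _ _ 94
3
1

Derivation:
write(3): buf=[3 _ _ _], head=0, tail=1, size=1
write(36): buf=[3 36 _ _], head=0, tail=2, size=2
read(): buf=[_ 36 _ _], head=1, tail=2, size=1
write(93): buf=[_ 36 93 _], head=1, tail=3, size=2
read(): buf=[_ _ 93 _], head=2, tail=3, size=1
write(94): buf=[_ _ 93 94], head=2, tail=0, size=2
write(31): buf=[31 _ 93 94], head=2, tail=1, size=3
read(): buf=[31 _ _ 94], head=3, tail=1, size=2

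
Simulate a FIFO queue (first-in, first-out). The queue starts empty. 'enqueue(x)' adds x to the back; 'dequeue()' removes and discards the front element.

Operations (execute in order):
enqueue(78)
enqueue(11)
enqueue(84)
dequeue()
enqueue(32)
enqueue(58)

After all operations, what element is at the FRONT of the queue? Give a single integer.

enqueue(78): queue = [78]
enqueue(11): queue = [78, 11]
enqueue(84): queue = [78, 11, 84]
dequeue(): queue = [11, 84]
enqueue(32): queue = [11, 84, 32]
enqueue(58): queue = [11, 84, 32, 58]

Answer: 11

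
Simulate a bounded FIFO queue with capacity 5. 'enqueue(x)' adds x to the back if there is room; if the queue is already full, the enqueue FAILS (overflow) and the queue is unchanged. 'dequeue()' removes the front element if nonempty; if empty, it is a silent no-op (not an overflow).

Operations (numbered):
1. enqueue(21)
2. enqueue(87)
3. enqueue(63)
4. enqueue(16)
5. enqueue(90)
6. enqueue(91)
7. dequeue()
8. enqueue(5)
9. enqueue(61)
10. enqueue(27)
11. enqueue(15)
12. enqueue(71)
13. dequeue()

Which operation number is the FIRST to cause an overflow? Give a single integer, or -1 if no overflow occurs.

1. enqueue(21): size=1
2. enqueue(87): size=2
3. enqueue(63): size=3
4. enqueue(16): size=4
5. enqueue(90): size=5
6. enqueue(91): size=5=cap → OVERFLOW (fail)
7. dequeue(): size=4
8. enqueue(5): size=5
9. enqueue(61): size=5=cap → OVERFLOW (fail)
10. enqueue(27): size=5=cap → OVERFLOW (fail)
11. enqueue(15): size=5=cap → OVERFLOW (fail)
12. enqueue(71): size=5=cap → OVERFLOW (fail)
13. dequeue(): size=4

Answer: 6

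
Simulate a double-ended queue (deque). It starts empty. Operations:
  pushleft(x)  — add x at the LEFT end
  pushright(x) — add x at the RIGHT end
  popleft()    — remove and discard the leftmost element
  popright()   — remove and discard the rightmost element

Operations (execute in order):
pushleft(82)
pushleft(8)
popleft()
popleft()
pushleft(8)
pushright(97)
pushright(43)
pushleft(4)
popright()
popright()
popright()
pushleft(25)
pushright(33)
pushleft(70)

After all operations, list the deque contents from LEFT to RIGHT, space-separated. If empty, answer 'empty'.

pushleft(82): [82]
pushleft(8): [8, 82]
popleft(): [82]
popleft(): []
pushleft(8): [8]
pushright(97): [8, 97]
pushright(43): [8, 97, 43]
pushleft(4): [4, 8, 97, 43]
popright(): [4, 8, 97]
popright(): [4, 8]
popright(): [4]
pushleft(25): [25, 4]
pushright(33): [25, 4, 33]
pushleft(70): [70, 25, 4, 33]

Answer: 70 25 4 33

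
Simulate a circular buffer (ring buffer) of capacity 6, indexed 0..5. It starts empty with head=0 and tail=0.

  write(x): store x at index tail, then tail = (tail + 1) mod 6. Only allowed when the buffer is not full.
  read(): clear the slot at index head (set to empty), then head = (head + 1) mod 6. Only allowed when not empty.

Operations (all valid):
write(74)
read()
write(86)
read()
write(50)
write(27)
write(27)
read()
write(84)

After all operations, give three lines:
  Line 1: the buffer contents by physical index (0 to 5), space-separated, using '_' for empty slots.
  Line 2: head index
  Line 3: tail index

Answer: _ _ _ 27 27 84
3
0

Derivation:
write(74): buf=[74 _ _ _ _ _], head=0, tail=1, size=1
read(): buf=[_ _ _ _ _ _], head=1, tail=1, size=0
write(86): buf=[_ 86 _ _ _ _], head=1, tail=2, size=1
read(): buf=[_ _ _ _ _ _], head=2, tail=2, size=0
write(50): buf=[_ _ 50 _ _ _], head=2, tail=3, size=1
write(27): buf=[_ _ 50 27 _ _], head=2, tail=4, size=2
write(27): buf=[_ _ 50 27 27 _], head=2, tail=5, size=3
read(): buf=[_ _ _ 27 27 _], head=3, tail=5, size=2
write(84): buf=[_ _ _ 27 27 84], head=3, tail=0, size=3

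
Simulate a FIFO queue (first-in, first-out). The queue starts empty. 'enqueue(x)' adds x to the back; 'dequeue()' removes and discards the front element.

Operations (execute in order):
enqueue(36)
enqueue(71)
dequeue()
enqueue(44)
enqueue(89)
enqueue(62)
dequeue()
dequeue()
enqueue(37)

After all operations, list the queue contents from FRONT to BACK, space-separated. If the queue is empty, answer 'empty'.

enqueue(36): [36]
enqueue(71): [36, 71]
dequeue(): [71]
enqueue(44): [71, 44]
enqueue(89): [71, 44, 89]
enqueue(62): [71, 44, 89, 62]
dequeue(): [44, 89, 62]
dequeue(): [89, 62]
enqueue(37): [89, 62, 37]

Answer: 89 62 37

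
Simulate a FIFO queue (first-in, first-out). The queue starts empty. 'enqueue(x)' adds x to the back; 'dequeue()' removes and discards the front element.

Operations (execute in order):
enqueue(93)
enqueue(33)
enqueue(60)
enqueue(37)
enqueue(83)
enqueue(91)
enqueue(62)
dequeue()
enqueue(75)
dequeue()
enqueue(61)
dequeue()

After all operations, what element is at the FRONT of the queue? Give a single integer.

Answer: 37

Derivation:
enqueue(93): queue = [93]
enqueue(33): queue = [93, 33]
enqueue(60): queue = [93, 33, 60]
enqueue(37): queue = [93, 33, 60, 37]
enqueue(83): queue = [93, 33, 60, 37, 83]
enqueue(91): queue = [93, 33, 60, 37, 83, 91]
enqueue(62): queue = [93, 33, 60, 37, 83, 91, 62]
dequeue(): queue = [33, 60, 37, 83, 91, 62]
enqueue(75): queue = [33, 60, 37, 83, 91, 62, 75]
dequeue(): queue = [60, 37, 83, 91, 62, 75]
enqueue(61): queue = [60, 37, 83, 91, 62, 75, 61]
dequeue(): queue = [37, 83, 91, 62, 75, 61]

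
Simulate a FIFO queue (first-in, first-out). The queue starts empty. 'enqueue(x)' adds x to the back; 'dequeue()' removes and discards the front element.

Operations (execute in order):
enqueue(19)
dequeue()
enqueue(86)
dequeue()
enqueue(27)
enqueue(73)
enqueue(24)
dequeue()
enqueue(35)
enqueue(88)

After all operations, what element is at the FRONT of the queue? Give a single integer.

Answer: 73

Derivation:
enqueue(19): queue = [19]
dequeue(): queue = []
enqueue(86): queue = [86]
dequeue(): queue = []
enqueue(27): queue = [27]
enqueue(73): queue = [27, 73]
enqueue(24): queue = [27, 73, 24]
dequeue(): queue = [73, 24]
enqueue(35): queue = [73, 24, 35]
enqueue(88): queue = [73, 24, 35, 88]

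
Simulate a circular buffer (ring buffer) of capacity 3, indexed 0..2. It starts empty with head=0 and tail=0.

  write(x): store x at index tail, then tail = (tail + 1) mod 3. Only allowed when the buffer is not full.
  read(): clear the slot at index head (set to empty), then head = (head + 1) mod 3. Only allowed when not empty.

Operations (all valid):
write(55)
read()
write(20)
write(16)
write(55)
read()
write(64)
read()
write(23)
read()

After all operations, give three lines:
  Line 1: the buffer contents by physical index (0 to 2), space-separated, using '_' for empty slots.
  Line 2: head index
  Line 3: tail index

Answer: _ 64 23
1
0

Derivation:
write(55): buf=[55 _ _], head=0, tail=1, size=1
read(): buf=[_ _ _], head=1, tail=1, size=0
write(20): buf=[_ 20 _], head=1, tail=2, size=1
write(16): buf=[_ 20 16], head=1, tail=0, size=2
write(55): buf=[55 20 16], head=1, tail=1, size=3
read(): buf=[55 _ 16], head=2, tail=1, size=2
write(64): buf=[55 64 16], head=2, tail=2, size=3
read(): buf=[55 64 _], head=0, tail=2, size=2
write(23): buf=[55 64 23], head=0, tail=0, size=3
read(): buf=[_ 64 23], head=1, tail=0, size=2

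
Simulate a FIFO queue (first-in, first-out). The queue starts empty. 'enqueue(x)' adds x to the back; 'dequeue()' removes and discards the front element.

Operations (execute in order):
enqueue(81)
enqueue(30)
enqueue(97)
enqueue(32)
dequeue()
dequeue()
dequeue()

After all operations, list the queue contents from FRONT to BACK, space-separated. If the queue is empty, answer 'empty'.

enqueue(81): [81]
enqueue(30): [81, 30]
enqueue(97): [81, 30, 97]
enqueue(32): [81, 30, 97, 32]
dequeue(): [30, 97, 32]
dequeue(): [97, 32]
dequeue(): [32]

Answer: 32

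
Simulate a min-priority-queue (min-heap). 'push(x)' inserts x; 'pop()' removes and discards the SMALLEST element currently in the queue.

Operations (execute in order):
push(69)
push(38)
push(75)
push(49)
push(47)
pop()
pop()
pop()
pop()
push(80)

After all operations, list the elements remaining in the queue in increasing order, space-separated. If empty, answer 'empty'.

push(69): heap contents = [69]
push(38): heap contents = [38, 69]
push(75): heap contents = [38, 69, 75]
push(49): heap contents = [38, 49, 69, 75]
push(47): heap contents = [38, 47, 49, 69, 75]
pop() → 38: heap contents = [47, 49, 69, 75]
pop() → 47: heap contents = [49, 69, 75]
pop() → 49: heap contents = [69, 75]
pop() → 69: heap contents = [75]
push(80): heap contents = [75, 80]

Answer: 75 80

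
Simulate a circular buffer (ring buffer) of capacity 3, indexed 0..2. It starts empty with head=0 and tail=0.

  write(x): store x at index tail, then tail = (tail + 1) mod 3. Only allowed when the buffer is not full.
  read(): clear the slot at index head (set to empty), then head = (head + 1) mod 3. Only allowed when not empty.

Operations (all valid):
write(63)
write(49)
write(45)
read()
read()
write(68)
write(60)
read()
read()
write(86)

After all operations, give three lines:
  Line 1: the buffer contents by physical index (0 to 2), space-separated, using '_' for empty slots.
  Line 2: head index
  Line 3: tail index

write(63): buf=[63 _ _], head=0, tail=1, size=1
write(49): buf=[63 49 _], head=0, tail=2, size=2
write(45): buf=[63 49 45], head=0, tail=0, size=3
read(): buf=[_ 49 45], head=1, tail=0, size=2
read(): buf=[_ _ 45], head=2, tail=0, size=1
write(68): buf=[68 _ 45], head=2, tail=1, size=2
write(60): buf=[68 60 45], head=2, tail=2, size=3
read(): buf=[68 60 _], head=0, tail=2, size=2
read(): buf=[_ 60 _], head=1, tail=2, size=1
write(86): buf=[_ 60 86], head=1, tail=0, size=2

Answer: _ 60 86
1
0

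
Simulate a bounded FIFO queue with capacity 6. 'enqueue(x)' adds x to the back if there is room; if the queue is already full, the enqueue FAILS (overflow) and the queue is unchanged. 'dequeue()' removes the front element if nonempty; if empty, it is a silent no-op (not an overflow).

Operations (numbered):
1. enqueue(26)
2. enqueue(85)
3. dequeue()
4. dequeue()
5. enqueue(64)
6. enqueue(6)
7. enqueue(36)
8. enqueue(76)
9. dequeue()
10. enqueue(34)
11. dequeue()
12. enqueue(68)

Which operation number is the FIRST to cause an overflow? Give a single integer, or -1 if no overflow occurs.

1. enqueue(26): size=1
2. enqueue(85): size=2
3. dequeue(): size=1
4. dequeue(): size=0
5. enqueue(64): size=1
6. enqueue(6): size=2
7. enqueue(36): size=3
8. enqueue(76): size=4
9. dequeue(): size=3
10. enqueue(34): size=4
11. dequeue(): size=3
12. enqueue(68): size=4

Answer: -1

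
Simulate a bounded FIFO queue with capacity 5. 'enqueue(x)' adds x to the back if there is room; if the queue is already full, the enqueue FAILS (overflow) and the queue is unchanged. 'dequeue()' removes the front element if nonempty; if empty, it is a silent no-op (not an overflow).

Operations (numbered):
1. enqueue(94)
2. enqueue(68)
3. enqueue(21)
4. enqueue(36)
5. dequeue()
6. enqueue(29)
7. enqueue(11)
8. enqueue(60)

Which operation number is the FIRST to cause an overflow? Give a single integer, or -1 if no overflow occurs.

1. enqueue(94): size=1
2. enqueue(68): size=2
3. enqueue(21): size=3
4. enqueue(36): size=4
5. dequeue(): size=3
6. enqueue(29): size=4
7. enqueue(11): size=5
8. enqueue(60): size=5=cap → OVERFLOW (fail)

Answer: 8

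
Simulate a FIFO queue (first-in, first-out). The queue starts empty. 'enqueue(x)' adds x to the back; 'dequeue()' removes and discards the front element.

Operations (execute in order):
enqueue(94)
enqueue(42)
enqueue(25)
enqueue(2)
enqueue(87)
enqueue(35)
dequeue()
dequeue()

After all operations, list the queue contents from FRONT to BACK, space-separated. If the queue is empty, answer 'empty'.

Answer: 25 2 87 35

Derivation:
enqueue(94): [94]
enqueue(42): [94, 42]
enqueue(25): [94, 42, 25]
enqueue(2): [94, 42, 25, 2]
enqueue(87): [94, 42, 25, 2, 87]
enqueue(35): [94, 42, 25, 2, 87, 35]
dequeue(): [42, 25, 2, 87, 35]
dequeue(): [25, 2, 87, 35]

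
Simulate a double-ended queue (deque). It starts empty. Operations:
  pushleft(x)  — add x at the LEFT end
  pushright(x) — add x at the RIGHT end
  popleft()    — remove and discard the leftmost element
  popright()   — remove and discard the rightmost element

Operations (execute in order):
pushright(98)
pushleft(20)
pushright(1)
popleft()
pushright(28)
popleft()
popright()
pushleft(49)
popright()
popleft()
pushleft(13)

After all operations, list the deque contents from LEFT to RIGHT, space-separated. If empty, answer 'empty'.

Answer: 13

Derivation:
pushright(98): [98]
pushleft(20): [20, 98]
pushright(1): [20, 98, 1]
popleft(): [98, 1]
pushright(28): [98, 1, 28]
popleft(): [1, 28]
popright(): [1]
pushleft(49): [49, 1]
popright(): [49]
popleft(): []
pushleft(13): [13]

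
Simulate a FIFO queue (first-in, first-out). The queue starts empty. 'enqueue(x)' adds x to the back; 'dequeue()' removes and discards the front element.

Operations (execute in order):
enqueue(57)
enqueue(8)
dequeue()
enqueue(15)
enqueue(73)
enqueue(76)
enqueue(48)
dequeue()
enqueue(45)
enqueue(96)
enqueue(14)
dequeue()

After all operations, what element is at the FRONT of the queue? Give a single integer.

enqueue(57): queue = [57]
enqueue(8): queue = [57, 8]
dequeue(): queue = [8]
enqueue(15): queue = [8, 15]
enqueue(73): queue = [8, 15, 73]
enqueue(76): queue = [8, 15, 73, 76]
enqueue(48): queue = [8, 15, 73, 76, 48]
dequeue(): queue = [15, 73, 76, 48]
enqueue(45): queue = [15, 73, 76, 48, 45]
enqueue(96): queue = [15, 73, 76, 48, 45, 96]
enqueue(14): queue = [15, 73, 76, 48, 45, 96, 14]
dequeue(): queue = [73, 76, 48, 45, 96, 14]

Answer: 73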